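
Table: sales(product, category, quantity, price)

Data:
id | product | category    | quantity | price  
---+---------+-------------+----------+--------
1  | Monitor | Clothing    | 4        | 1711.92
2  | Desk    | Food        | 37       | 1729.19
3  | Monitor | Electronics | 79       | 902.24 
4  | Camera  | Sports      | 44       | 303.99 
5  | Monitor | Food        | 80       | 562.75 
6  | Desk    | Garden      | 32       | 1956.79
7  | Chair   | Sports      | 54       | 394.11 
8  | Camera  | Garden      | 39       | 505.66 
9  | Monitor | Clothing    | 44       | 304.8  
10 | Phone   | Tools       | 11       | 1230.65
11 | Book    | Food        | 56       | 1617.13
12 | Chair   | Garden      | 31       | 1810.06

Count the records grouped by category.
SELECT category, COUNT(*) as count
FROM sales
GROUP BY category

Result:
  Clothing: 2
  Electronics: 1
  Food: 3
  Garden: 3
  Sports: 2
  Tools: 1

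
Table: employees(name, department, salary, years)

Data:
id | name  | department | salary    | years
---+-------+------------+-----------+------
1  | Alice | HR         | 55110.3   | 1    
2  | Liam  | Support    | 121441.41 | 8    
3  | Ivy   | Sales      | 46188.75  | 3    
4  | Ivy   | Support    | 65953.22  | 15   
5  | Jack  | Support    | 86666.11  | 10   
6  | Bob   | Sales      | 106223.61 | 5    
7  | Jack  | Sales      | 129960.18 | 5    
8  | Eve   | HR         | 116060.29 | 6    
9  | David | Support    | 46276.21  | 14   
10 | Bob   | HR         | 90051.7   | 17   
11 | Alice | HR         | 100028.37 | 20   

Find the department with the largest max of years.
SELECT department, MAX(years) as val
FROM employees
GROUP BY department
ORDER BY val DESC
LIMIT 1

Result: HR with max(years) = 20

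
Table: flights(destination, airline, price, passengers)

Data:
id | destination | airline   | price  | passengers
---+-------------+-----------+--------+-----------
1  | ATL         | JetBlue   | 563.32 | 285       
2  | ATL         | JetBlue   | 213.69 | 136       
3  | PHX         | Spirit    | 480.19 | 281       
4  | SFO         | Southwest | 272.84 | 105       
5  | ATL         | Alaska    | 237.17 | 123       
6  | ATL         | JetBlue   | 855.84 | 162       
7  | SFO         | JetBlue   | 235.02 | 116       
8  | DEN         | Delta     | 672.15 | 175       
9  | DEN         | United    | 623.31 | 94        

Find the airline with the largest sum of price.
SELECT airline, SUM(price) as val
FROM flights
GROUP BY airline
ORDER BY val DESC
LIMIT 1

Result: JetBlue with sum(price) = 1867.87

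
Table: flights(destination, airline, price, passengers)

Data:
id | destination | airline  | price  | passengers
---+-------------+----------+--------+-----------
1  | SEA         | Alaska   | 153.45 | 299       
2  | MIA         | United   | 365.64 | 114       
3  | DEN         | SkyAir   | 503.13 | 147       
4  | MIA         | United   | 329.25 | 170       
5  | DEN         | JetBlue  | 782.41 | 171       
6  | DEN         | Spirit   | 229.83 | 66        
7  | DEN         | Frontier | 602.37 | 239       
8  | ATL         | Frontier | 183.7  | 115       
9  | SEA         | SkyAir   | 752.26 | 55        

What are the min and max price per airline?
SELECT airline, MIN(price), MAX(price)
FROM flights
GROUP BY airline

Result:
  Alaska: min=153.45, max=153.45
  Frontier: min=183.70, max=602.37
  JetBlue: min=782.41, max=782.41
  SkyAir: min=503.13, max=752.26
  Spirit: min=229.83, max=229.83
  United: min=329.25, max=365.64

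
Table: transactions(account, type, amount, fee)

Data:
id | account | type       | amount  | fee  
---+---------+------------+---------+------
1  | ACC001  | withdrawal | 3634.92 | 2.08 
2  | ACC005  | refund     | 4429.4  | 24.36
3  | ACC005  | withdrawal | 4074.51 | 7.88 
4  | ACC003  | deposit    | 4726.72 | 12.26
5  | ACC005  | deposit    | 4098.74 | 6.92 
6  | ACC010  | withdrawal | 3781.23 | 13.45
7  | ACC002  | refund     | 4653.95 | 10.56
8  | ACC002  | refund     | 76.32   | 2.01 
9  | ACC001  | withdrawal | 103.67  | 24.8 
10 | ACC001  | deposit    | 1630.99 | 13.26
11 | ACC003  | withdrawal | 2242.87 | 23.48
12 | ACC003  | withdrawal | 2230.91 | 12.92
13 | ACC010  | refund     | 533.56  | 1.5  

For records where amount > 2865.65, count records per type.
SELECT type, COUNT(*)
FROM transactions
WHERE amount > 2865.65
GROUP BY type

Note: WHERE filters rows before grouping.

Result:
  deposit: 2
  refund: 2
  withdrawal: 3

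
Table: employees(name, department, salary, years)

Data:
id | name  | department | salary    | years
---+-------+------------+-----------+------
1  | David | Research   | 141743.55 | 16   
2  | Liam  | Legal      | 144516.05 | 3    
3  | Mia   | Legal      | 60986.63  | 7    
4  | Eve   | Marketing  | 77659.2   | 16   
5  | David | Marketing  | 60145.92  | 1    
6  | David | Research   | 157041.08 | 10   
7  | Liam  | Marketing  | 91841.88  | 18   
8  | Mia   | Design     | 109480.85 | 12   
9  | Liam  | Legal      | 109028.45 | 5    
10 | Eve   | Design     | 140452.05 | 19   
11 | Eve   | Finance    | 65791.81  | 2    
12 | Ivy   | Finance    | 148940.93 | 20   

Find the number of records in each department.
SELECT department, COUNT(*) as count
FROM employees
GROUP BY department

Result:
  Design: 2
  Finance: 2
  Legal: 3
  Marketing: 3
  Research: 2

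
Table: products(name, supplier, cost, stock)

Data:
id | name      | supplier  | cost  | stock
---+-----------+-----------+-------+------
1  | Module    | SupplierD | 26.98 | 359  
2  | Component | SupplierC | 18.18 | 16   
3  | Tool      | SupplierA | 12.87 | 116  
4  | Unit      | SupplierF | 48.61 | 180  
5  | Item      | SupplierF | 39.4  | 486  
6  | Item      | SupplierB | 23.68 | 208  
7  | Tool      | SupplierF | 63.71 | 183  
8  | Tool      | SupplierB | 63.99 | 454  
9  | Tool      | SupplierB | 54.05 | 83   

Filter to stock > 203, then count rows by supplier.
SELECT supplier, COUNT(*)
FROM products
WHERE stock > 203
GROUP BY supplier

Note: WHERE filters rows before grouping.

Result:
  SupplierB: 2
  SupplierD: 1
  SupplierF: 1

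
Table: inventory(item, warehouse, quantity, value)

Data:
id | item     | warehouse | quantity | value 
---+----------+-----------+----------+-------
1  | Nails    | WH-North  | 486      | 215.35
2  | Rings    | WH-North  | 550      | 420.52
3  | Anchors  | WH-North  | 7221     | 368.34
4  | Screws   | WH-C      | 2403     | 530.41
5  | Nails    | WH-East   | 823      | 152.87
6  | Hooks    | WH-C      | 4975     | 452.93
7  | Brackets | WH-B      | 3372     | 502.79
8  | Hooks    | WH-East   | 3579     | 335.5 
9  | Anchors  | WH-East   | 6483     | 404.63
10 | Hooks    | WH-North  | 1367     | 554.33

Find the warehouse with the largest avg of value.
SELECT warehouse, AVG(value) as val
FROM inventory
GROUP BY warehouse
ORDER BY val DESC
LIMIT 1

Result: WH-B with avg(value) = 502.79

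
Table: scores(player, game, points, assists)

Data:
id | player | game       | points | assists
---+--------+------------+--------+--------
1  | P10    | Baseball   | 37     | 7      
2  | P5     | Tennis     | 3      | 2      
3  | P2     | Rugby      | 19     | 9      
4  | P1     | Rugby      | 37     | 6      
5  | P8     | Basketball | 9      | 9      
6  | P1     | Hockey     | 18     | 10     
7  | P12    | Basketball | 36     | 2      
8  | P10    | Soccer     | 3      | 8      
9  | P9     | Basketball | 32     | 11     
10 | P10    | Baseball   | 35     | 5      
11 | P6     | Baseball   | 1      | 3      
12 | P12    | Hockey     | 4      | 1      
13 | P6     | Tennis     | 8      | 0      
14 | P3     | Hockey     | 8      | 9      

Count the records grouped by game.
SELECT game, COUNT(*) as count
FROM scores
GROUP BY game

Result:
  Baseball: 3
  Basketball: 3
  Hockey: 3
  Rugby: 2
  Soccer: 1
  Tennis: 2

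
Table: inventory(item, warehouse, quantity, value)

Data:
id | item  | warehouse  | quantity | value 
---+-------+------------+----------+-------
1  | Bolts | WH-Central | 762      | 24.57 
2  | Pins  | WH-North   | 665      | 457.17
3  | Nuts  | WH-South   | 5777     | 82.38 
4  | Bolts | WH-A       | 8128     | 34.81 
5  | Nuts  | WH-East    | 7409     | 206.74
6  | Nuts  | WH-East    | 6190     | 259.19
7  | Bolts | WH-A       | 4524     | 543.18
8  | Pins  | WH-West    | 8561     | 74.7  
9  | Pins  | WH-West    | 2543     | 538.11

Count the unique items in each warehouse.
SELECT warehouse, COUNT(DISTINCT item)
FROM inventory
GROUP BY warehouse

Result:
  WH-A: 1 distinct
  WH-Central: 1 distinct
  WH-East: 1 distinct
  WH-North: 1 distinct
  WH-South: 1 distinct
  WH-West: 1 distinct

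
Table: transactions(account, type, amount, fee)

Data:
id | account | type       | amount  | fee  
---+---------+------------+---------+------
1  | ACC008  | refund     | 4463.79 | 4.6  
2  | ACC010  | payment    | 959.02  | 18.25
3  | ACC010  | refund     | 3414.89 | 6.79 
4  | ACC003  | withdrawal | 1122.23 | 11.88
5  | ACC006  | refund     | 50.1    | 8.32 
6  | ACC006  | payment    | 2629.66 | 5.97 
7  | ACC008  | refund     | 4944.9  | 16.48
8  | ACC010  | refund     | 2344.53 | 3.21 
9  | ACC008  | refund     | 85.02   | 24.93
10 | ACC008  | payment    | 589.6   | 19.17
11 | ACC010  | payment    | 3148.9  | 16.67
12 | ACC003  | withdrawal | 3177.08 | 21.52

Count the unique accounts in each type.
SELECT type, COUNT(DISTINCT account)
FROM transactions
GROUP BY type

Result:
  payment: 3 distinct
  refund: 3 distinct
  withdrawal: 1 distinct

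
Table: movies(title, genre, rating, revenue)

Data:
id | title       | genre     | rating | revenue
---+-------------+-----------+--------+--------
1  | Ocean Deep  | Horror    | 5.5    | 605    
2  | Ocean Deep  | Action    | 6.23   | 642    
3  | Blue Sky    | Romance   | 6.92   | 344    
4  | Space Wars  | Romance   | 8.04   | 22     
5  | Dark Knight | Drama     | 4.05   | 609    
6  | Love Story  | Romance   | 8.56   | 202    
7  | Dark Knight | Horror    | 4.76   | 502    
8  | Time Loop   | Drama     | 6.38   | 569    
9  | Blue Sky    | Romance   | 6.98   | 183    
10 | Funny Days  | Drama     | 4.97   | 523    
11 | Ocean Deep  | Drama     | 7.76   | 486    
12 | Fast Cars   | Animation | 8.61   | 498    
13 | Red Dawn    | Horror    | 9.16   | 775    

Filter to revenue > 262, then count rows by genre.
SELECT genre, COUNT(*)
FROM movies
WHERE revenue > 262
GROUP BY genre

Note: WHERE filters rows before grouping.

Result:
  Action: 1
  Animation: 1
  Drama: 4
  Horror: 3
  Romance: 1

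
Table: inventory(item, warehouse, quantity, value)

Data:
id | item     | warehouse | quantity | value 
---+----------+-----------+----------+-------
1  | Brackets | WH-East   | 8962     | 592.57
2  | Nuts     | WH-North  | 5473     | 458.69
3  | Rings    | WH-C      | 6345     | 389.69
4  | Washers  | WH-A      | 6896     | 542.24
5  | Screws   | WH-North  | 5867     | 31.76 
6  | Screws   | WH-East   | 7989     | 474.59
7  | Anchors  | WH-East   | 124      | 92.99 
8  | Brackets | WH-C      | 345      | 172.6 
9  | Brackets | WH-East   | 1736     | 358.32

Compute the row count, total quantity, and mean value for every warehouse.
SELECT warehouse,
       COUNT(*) as cnt,
       SUM(quantity) as total_quantity,
       AVG(value) as avg_value
FROM inventory
GROUP BY warehouse

Result:
  WH-A: 1 records, 6896 total quantity, 542.24 avg value
  WH-C: 2 records, 6690 total quantity, 281.15 avg value
  WH-East: 4 records, 18811 total quantity, 379.62 avg value
  WH-North: 2 records, 11340 total quantity, 245.23 avg value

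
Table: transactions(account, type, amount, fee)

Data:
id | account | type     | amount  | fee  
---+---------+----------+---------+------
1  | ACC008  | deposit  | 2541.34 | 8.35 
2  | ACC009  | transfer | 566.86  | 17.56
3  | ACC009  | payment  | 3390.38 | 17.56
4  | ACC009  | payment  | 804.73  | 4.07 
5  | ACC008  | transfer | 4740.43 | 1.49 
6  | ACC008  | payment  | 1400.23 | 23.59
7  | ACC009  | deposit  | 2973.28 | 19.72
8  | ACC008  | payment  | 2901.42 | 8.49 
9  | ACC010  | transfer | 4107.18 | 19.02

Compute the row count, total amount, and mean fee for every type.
SELECT type,
       COUNT(*) as cnt,
       SUM(amount) as total_amount,
       AVG(fee) as avg_fee
FROM transactions
GROUP BY type

Result:
  deposit: 2 records, 5514.62 total amount, 14.04 avg fee
  payment: 4 records, 8496.76 total amount, 13.43 avg fee
  transfer: 3 records, 9414.47 total amount, 12.69 avg fee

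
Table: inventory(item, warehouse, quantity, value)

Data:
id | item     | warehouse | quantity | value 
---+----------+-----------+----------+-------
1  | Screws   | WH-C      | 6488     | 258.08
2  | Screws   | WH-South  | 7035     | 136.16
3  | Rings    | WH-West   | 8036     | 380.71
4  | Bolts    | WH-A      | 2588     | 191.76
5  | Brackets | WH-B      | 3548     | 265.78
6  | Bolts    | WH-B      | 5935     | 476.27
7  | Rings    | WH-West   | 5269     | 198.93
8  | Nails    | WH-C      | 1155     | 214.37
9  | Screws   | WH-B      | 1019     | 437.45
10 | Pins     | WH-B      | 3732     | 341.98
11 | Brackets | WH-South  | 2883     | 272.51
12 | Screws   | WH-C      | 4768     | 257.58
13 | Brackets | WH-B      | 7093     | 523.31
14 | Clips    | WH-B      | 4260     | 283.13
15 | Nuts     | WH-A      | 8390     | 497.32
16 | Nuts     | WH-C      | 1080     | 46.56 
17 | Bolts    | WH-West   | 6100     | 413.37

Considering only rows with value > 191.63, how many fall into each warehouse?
SELECT warehouse, COUNT(*)
FROM inventory
WHERE value > 191.63
GROUP BY warehouse

Note: WHERE filters rows before grouping.

Result:
  WH-A: 2
  WH-B: 6
  WH-C: 3
  WH-South: 1
  WH-West: 3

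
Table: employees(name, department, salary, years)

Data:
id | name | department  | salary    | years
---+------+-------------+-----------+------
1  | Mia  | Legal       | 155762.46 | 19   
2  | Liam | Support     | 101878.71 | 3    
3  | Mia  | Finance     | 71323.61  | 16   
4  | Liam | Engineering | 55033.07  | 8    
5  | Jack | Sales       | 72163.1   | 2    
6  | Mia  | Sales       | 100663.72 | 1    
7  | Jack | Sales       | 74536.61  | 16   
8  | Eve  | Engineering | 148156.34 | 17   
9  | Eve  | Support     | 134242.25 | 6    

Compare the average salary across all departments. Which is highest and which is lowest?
SELECT department, AVG(salary)
FROM employees
GROUP BY department
ORDER BY AVG(salary)

All groups:
  Finance: 71323.61
  Sales: 82454.48
  Engineering: 101594.71
  Support: 118060.48
  Legal: 155762.46

Highest: Legal (155762.46)
Lowest: Finance (71323.61)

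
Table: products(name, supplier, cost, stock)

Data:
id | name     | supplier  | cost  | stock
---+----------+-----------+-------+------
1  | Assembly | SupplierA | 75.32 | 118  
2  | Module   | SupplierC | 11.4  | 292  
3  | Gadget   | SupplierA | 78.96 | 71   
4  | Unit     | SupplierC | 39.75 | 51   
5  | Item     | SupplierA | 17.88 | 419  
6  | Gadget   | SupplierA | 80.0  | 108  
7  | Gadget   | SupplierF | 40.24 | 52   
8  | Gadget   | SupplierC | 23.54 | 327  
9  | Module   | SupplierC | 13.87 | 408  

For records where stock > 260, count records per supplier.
SELECT supplier, COUNT(*)
FROM products
WHERE stock > 260
GROUP BY supplier

Note: WHERE filters rows before grouping.

Result:
  SupplierA: 1
  SupplierC: 3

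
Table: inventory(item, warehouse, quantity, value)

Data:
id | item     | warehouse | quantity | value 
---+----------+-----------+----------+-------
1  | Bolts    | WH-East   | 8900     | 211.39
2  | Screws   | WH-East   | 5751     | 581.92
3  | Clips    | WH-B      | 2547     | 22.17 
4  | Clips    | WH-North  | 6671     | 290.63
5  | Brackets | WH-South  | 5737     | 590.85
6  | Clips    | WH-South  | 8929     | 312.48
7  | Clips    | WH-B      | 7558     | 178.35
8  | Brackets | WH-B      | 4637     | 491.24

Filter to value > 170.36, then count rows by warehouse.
SELECT warehouse, COUNT(*)
FROM inventory
WHERE value > 170.36
GROUP BY warehouse

Note: WHERE filters rows before grouping.

Result:
  WH-B: 2
  WH-East: 2
  WH-North: 1
  WH-South: 2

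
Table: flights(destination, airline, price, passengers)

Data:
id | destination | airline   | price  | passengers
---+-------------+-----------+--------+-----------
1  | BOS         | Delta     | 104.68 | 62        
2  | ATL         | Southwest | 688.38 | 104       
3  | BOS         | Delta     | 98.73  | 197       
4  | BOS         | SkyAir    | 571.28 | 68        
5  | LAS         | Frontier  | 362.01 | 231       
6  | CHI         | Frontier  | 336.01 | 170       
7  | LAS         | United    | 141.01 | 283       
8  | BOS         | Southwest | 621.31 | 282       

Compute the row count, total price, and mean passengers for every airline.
SELECT airline,
       COUNT(*) as cnt,
       SUM(price) as total_price,
       AVG(passengers) as avg_passengers
FROM flights
GROUP BY airline

Result:
  Delta: 2 records, 203.41 total price, 129.50 avg passengers
  Frontier: 2 records, 698.02 total price, 200.50 avg passengers
  SkyAir: 1 records, 571.28 total price, 68.00 avg passengers
  Southwest: 2 records, 1309.69 total price, 193.00 avg passengers
  United: 1 records, 141.01 total price, 283.00 avg passengers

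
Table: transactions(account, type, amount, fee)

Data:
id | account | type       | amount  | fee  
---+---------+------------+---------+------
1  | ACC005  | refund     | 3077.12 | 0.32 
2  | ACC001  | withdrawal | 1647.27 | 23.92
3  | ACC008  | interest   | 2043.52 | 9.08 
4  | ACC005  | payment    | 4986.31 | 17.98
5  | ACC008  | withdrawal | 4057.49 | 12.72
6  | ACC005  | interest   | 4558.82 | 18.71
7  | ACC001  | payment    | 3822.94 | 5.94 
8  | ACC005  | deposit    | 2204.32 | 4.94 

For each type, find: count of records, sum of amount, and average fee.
SELECT type,
       COUNT(*) as cnt,
       SUM(amount) as total_amount,
       AVG(fee) as avg_fee
FROM transactions
GROUP BY type

Result:
  deposit: 1 records, 2204.32 total amount, 4.94 avg fee
  interest: 2 records, 6602.34 total amount, 13.90 avg fee
  payment: 2 records, 8809.25 total amount, 11.96 avg fee
  refund: 1 records, 3077.12 total amount, 0.32 avg fee
  withdrawal: 2 records, 5704.76 total amount, 18.32 avg fee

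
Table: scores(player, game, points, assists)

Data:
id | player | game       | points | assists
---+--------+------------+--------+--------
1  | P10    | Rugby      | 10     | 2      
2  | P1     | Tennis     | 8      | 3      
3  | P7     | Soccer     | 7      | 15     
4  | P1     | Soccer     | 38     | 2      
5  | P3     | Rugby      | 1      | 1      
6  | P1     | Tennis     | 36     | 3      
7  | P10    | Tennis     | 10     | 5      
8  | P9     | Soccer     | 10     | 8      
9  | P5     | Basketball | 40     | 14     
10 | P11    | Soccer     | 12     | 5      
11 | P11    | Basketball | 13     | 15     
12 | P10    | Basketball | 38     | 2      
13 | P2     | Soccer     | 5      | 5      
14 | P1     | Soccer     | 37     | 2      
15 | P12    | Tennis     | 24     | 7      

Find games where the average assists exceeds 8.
SELECT game, AVG(assists)
FROM scores
GROUP BY game
HAVING AVG(assists) > 8

Result:
  Basketball: avg=10.33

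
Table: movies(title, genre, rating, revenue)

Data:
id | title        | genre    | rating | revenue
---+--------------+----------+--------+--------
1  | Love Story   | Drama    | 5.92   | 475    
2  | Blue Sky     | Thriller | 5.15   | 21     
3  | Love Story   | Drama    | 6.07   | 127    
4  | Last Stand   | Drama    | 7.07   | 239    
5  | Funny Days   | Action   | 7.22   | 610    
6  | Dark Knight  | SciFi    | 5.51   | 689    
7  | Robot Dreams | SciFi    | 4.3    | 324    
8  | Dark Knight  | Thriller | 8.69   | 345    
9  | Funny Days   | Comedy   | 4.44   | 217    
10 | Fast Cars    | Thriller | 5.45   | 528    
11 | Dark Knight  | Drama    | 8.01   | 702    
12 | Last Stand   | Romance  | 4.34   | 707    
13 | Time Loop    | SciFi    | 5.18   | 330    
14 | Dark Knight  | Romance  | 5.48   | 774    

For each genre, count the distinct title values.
SELECT genre, COUNT(DISTINCT title)
FROM movies
GROUP BY genre

Result:
  Action: 1 distinct
  Comedy: 1 distinct
  Drama: 3 distinct
  Romance: 2 distinct
  SciFi: 3 distinct
  Thriller: 3 distinct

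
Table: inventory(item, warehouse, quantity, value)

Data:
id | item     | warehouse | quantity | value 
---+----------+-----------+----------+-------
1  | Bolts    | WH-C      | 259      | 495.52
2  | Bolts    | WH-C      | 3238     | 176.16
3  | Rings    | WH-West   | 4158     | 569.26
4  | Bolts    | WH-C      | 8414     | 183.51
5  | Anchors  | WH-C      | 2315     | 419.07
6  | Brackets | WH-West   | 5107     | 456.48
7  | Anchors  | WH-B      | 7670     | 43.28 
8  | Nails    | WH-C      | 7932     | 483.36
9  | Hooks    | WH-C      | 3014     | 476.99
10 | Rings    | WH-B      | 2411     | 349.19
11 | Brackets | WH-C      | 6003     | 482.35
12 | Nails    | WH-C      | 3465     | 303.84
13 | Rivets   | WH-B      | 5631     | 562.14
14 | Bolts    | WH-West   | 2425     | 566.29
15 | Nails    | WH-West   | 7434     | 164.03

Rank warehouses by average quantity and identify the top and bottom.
SELECT warehouse, AVG(quantity)
FROM inventory
GROUP BY warehouse
ORDER BY AVG(quantity)

All groups:
  WH-C: 4330.00
  WH-West: 4781.00
  WH-B: 5237.33

Highest: WH-B (5237.33)
Lowest: WH-C (4330.00)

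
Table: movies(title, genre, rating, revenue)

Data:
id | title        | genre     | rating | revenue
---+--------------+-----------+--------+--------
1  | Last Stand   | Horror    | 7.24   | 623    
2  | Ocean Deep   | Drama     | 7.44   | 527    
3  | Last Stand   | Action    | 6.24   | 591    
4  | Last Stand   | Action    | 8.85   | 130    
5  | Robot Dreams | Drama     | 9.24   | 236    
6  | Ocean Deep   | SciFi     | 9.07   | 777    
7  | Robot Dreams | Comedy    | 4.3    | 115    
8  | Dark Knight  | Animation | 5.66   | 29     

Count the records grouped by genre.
SELECT genre, COUNT(*) as count
FROM movies
GROUP BY genre

Result:
  Action: 2
  Animation: 1
  Comedy: 1
  Drama: 2
  Horror: 1
  SciFi: 1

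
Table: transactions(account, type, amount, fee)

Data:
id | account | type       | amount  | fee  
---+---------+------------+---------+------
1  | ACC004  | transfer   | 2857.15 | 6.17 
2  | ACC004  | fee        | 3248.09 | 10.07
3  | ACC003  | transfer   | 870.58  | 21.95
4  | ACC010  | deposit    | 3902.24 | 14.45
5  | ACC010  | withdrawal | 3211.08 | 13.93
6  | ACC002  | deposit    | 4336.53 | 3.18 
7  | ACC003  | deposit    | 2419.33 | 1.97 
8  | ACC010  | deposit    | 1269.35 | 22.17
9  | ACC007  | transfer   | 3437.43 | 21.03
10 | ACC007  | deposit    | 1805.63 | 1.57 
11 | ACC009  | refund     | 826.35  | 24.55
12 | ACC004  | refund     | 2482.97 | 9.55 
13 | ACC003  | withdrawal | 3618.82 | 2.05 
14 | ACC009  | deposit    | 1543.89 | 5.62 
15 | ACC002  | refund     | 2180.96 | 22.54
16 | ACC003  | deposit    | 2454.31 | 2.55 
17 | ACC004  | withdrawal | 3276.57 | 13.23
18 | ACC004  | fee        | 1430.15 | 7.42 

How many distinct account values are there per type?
SELECT type, COUNT(DISTINCT account)
FROM transactions
GROUP BY type

Result:
  deposit: 5 distinct
  fee: 1 distinct
  refund: 3 distinct
  transfer: 3 distinct
  withdrawal: 3 distinct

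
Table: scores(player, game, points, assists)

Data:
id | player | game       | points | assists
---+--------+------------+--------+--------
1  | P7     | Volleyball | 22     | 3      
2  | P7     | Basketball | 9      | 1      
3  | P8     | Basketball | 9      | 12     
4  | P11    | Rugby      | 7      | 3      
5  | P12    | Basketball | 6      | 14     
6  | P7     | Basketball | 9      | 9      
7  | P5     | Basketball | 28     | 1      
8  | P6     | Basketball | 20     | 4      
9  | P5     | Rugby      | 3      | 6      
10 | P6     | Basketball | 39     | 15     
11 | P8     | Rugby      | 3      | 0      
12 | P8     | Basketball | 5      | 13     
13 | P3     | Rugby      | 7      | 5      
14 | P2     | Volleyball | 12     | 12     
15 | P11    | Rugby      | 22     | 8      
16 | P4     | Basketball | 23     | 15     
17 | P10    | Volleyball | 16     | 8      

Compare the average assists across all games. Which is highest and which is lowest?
SELECT game, AVG(assists)
FROM scores
GROUP BY game
ORDER BY AVG(assists)

All groups:
  Rugby: 4.40
  Volleyball: 7.67
  Basketball: 9.33

Highest: Basketball (9.33)
Lowest: Rugby (4.40)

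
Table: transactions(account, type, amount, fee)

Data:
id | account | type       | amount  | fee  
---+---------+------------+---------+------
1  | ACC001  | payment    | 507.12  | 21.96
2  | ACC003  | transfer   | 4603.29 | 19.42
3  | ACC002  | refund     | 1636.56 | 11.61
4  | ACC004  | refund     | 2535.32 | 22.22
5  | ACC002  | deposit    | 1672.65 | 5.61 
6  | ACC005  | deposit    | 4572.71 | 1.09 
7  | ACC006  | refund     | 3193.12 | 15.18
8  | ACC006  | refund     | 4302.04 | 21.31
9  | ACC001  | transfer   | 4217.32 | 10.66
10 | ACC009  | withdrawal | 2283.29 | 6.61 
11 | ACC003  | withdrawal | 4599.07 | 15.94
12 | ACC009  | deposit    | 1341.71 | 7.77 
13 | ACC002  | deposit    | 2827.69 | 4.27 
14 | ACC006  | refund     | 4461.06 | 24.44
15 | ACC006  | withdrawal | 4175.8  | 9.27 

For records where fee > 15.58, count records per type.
SELECT type, COUNT(*)
FROM transactions
WHERE fee > 15.58
GROUP BY type

Note: WHERE filters rows before grouping.

Result:
  payment: 1
  refund: 3
  transfer: 1
  withdrawal: 1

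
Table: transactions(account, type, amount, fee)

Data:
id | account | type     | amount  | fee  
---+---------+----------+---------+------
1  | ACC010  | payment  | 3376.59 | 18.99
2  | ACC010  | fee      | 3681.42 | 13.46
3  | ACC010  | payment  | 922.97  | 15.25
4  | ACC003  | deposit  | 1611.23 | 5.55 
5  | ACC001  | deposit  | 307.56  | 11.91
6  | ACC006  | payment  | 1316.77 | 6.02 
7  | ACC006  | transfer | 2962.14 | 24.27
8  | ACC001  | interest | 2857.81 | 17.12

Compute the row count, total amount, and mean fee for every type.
SELECT type,
       COUNT(*) as cnt,
       SUM(amount) as total_amount,
       AVG(fee) as avg_fee
FROM transactions
GROUP BY type

Result:
  deposit: 2 records, 1918.79 total amount, 8.73 avg fee
  fee: 1 records, 3681.42 total amount, 13.46 avg fee
  interest: 1 records, 2857.81 total amount, 17.12 avg fee
  payment: 3 records, 5616.33 total amount, 13.42 avg fee
  transfer: 1 records, 2962.14 total amount, 24.27 avg fee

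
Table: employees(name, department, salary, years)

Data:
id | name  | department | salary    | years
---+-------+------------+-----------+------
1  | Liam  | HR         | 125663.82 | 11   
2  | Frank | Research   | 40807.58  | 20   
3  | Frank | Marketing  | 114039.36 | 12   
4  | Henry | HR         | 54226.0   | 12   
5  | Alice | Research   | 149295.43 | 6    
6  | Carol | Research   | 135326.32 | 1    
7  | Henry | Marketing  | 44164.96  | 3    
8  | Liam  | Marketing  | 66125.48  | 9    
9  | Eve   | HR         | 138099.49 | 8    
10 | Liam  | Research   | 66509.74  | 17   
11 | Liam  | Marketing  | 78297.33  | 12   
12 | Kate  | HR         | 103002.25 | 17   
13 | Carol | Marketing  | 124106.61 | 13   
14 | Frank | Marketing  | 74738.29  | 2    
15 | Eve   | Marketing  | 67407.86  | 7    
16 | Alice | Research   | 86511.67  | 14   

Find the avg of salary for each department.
SELECT department, AVG(salary) as result
FROM employees
GROUP BY department

Result:
  HR: 105247.89
  Marketing: 81268.56
  Research: 95690.15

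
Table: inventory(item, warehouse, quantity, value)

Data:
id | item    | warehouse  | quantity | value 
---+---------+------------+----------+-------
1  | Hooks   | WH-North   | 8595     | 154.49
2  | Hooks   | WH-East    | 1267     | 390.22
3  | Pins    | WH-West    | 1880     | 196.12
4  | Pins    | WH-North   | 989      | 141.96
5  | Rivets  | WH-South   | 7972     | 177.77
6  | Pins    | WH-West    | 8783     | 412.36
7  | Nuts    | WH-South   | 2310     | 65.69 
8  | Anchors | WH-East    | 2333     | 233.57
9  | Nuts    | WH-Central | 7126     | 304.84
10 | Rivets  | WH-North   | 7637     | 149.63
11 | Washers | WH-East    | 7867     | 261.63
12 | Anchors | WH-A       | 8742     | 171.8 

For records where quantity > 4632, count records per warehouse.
SELECT warehouse, COUNT(*)
FROM inventory
WHERE quantity > 4632
GROUP BY warehouse

Note: WHERE filters rows before grouping.

Result:
  WH-A: 1
  WH-Central: 1
  WH-East: 1
  WH-North: 2
  WH-South: 1
  WH-West: 1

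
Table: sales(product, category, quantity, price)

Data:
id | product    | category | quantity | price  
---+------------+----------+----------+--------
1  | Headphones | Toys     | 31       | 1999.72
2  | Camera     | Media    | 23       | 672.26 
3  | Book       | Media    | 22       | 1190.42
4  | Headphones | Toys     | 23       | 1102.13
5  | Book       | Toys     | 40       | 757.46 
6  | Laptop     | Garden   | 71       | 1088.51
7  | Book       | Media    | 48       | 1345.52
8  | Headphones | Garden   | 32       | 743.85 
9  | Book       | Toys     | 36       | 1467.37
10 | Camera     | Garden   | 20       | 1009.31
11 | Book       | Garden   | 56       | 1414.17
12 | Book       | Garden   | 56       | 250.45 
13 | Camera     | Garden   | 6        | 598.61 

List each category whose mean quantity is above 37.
SELECT category, AVG(quantity)
FROM sales
GROUP BY category
HAVING AVG(quantity) > 37

Result:
  Garden: avg=40.17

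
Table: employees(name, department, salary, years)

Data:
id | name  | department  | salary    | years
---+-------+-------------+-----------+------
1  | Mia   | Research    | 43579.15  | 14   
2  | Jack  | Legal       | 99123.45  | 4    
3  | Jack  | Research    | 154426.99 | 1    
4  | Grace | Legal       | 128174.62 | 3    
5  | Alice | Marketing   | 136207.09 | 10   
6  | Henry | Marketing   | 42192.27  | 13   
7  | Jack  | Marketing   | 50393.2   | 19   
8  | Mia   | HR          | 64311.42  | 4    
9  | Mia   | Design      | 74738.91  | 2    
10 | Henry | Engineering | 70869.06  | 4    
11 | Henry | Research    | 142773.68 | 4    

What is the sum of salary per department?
SELECT department, SUM(salary) as result
FROM employees
GROUP BY department

Result:
  Design: 74738.91
  Engineering: 70869.06
  HR: 64311.42
  Legal: 227298.07
  Marketing: 228792.56
  Research: 340779.82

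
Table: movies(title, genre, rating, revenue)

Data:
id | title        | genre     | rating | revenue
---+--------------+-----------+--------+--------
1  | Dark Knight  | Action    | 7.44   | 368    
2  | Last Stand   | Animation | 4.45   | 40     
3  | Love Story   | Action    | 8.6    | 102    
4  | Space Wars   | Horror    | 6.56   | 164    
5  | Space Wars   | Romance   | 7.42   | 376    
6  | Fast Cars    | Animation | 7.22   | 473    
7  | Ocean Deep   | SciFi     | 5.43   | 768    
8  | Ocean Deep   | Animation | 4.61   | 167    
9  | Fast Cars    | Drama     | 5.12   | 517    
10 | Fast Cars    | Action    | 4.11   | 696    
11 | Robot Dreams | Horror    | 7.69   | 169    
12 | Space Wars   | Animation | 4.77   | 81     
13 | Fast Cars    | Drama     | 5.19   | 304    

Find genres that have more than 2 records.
SELECT genre, COUNT(*) as cnt
FROM movies
GROUP BY genre
HAVING COUNT(*) > 2

Result:
  Action: 3
  Animation: 4

Note: HAVING filters groups after aggregation, WHERE filters rows before.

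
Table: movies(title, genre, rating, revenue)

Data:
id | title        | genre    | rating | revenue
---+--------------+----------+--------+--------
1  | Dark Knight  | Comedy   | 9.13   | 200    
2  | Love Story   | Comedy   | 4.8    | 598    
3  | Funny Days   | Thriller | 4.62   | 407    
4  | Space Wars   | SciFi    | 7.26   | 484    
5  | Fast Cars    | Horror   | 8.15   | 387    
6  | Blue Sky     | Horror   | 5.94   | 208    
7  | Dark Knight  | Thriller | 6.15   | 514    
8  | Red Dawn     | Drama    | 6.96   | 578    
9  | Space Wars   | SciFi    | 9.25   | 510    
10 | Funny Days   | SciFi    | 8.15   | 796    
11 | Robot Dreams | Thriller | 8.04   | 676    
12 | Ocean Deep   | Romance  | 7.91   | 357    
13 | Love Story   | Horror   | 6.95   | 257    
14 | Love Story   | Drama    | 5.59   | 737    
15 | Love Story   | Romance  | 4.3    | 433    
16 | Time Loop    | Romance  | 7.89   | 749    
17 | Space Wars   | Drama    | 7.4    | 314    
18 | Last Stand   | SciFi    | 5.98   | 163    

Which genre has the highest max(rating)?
SELECT genre, MAX(rating) as val
FROM movies
GROUP BY genre
ORDER BY val DESC
LIMIT 1

Result: SciFi with max(rating) = 9.25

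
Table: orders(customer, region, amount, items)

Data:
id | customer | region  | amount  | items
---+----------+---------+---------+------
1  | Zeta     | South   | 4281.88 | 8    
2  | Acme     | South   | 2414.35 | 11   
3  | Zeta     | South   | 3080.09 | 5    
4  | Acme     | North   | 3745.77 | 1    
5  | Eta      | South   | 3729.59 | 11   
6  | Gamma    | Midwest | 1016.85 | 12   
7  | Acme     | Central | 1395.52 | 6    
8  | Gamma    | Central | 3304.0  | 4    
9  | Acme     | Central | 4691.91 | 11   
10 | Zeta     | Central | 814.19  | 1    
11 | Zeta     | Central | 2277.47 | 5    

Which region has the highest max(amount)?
SELECT region, MAX(amount) as val
FROM orders
GROUP BY region
ORDER BY val DESC
LIMIT 1

Result: Central with max(amount) = 4691.91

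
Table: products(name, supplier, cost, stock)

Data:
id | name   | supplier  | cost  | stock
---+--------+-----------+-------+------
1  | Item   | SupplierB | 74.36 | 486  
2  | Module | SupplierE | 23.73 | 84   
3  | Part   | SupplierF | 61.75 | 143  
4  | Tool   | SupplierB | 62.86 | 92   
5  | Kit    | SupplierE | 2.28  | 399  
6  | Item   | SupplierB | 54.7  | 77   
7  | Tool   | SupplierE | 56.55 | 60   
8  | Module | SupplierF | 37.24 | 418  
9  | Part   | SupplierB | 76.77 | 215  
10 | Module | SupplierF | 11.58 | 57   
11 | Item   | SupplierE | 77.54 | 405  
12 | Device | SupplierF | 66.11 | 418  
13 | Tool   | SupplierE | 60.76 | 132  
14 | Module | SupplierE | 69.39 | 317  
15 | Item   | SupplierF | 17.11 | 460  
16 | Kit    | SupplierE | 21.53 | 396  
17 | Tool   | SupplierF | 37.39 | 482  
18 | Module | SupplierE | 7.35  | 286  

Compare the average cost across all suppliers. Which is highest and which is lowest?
SELECT supplier, AVG(cost)
FROM products
GROUP BY supplier
ORDER BY AVG(cost)

All groups:
  SupplierF: 38.53
  SupplierE: 39.89
  SupplierB: 67.17

Highest: SupplierB (67.17)
Lowest: SupplierF (38.53)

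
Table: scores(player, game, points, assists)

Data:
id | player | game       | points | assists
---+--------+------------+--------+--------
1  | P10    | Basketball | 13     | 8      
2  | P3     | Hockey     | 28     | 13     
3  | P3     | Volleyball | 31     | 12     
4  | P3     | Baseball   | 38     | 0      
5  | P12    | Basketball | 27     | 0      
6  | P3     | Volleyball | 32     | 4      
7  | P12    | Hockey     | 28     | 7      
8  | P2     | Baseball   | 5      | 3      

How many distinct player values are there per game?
SELECT game, COUNT(DISTINCT player)
FROM scores
GROUP BY game

Result:
  Baseball: 2 distinct
  Basketball: 2 distinct
  Hockey: 2 distinct
  Volleyball: 1 distinct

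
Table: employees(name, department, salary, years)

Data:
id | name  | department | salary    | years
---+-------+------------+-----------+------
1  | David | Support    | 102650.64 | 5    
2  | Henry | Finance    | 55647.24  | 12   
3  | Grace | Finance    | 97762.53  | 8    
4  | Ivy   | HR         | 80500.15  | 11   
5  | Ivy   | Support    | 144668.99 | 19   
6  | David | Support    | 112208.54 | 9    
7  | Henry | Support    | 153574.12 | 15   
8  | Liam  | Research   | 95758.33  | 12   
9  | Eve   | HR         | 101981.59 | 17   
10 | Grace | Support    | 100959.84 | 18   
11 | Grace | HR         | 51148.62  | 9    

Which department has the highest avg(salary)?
SELECT department, AVG(salary) as val
FROM employees
GROUP BY department
ORDER BY val DESC
LIMIT 1

Result: Support with avg(salary) = 122812.43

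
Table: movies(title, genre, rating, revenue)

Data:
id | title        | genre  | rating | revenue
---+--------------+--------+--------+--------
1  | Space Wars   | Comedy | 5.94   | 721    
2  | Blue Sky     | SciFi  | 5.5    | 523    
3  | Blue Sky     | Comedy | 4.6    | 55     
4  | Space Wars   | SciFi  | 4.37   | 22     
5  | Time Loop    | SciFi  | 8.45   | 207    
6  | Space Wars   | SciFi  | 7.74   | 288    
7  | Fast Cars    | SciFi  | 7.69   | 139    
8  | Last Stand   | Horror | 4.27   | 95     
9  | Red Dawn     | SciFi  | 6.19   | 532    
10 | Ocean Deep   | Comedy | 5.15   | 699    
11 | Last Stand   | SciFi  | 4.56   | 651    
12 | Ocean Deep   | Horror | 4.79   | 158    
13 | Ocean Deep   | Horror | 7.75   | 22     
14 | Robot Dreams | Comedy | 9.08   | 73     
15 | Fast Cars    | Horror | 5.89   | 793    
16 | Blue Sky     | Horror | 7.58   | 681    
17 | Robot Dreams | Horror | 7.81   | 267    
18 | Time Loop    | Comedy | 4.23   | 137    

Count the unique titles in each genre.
SELECT genre, COUNT(DISTINCT title)
FROM movies
GROUP BY genre

Result:
  Comedy: 5 distinct
  Horror: 5 distinct
  SciFi: 6 distinct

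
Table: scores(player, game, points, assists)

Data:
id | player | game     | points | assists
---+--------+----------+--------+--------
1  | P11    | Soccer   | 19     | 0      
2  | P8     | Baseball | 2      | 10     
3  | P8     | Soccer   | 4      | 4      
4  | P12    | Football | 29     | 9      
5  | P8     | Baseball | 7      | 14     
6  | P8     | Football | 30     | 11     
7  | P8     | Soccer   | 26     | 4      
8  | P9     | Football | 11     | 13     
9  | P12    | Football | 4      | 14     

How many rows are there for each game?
SELECT game, COUNT(*) as count
FROM scores
GROUP BY game

Result:
  Baseball: 2
  Football: 4
  Soccer: 3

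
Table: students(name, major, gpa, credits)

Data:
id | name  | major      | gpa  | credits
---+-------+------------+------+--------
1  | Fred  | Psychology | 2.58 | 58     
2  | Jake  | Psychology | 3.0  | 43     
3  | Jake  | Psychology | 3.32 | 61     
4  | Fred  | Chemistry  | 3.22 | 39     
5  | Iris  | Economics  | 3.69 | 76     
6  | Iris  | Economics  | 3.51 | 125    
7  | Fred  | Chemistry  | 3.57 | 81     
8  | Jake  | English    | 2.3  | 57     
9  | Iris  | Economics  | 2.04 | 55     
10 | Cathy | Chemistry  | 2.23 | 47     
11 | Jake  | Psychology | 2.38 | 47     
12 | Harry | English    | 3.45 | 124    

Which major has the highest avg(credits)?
SELECT major, AVG(credits) as val
FROM students
GROUP BY major
ORDER BY val DESC
LIMIT 1

Result: English with avg(credits) = 90.50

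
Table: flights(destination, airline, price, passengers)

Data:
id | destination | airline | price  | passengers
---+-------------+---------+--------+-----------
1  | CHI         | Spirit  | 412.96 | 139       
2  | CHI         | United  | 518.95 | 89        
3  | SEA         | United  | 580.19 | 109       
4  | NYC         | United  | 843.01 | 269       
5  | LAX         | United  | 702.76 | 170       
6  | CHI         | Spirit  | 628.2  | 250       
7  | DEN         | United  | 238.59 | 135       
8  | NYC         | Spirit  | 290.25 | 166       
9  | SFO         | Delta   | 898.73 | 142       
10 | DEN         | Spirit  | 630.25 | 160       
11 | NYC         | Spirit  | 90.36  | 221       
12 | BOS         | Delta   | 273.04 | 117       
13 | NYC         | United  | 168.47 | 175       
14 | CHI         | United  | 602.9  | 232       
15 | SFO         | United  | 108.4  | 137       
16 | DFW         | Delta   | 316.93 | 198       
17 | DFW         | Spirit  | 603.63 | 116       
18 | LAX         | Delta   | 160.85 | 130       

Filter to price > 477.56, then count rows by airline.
SELECT airline, COUNT(*)
FROM flights
WHERE price > 477.56
GROUP BY airline

Note: WHERE filters rows before grouping.

Result:
  Delta: 1
  Spirit: 3
  United: 5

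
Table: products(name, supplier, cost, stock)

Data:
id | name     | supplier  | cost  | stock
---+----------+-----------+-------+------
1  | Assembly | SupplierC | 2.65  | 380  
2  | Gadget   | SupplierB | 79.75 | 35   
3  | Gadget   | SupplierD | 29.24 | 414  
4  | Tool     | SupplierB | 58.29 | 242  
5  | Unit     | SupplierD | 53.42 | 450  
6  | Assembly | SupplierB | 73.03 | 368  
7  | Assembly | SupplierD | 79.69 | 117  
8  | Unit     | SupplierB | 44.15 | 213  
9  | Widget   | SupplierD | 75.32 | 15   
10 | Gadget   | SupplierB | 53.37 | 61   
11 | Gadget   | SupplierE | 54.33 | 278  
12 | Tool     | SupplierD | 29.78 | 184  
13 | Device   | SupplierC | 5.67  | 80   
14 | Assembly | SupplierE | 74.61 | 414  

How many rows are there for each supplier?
SELECT supplier, COUNT(*) as count
FROM products
GROUP BY supplier

Result:
  SupplierB: 5
  SupplierC: 2
  SupplierD: 5
  SupplierE: 2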